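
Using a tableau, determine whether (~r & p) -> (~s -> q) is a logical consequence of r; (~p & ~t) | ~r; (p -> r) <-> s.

Yes

Initial set: {r; ((~p & ~t) | ~r); ((p -> r) <-> s); ~((~r & p) -> (~s -> q))}.
~((~r & p) -> (~s -> q)): α-rule — add (~r & p), ~(~s -> q).
(~r & p): α-rule — add ~r, p.
× closes — contains both r and ~r.
All 1 branch closes.
Every branch closed, so the premises entail the conclusion.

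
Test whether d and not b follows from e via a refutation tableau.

No

Initial set: {e; not (d and not b)}.
not (d and not b): β-rule — branch into not d  //  not not b.
  branch 1 (add not d):
    ○ open, literals {d=F, e=T}.
  branch 2 (add not not b):
    ○ open, literals {b=T, e=T}.
0 branches closed, 2 open.
An open branch gives a countermodel: d=F, e=T (unmentioned atoms arbitrary); the premises hold there but the conclusion fails.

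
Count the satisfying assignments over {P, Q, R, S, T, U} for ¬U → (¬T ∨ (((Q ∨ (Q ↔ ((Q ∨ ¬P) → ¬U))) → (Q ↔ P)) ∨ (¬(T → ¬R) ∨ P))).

Initial set: {(¬U → (¬T ∨ (((Q ∨ (Q ↔ ((Q ∨ ¬P) → ¬U))) → (Q ↔ P)) ∨ (¬(T → ¬R) ∨ P))))}.
(¬U → (¬T ∨ (((Q ∨ (Q ↔ ((Q ∨ ¬P) → ¬U))) → (Q ↔ P)) ∨ (¬(T → ¬R) ∨ P)))): β-rule — branch into ¬¬U  //  (¬T ∨ (((Q ∨ (Q ↔ ((Q ∨ ¬P) → ¬U))) → (Q ↔ P)) ∨ (¬(T → ¬R) ∨ P))).
  branch 1 (add ¬¬U):
    ○ open, literals {U=T}.
  branch 2 (add (¬T ∨ (((Q ∨ (Q ↔ ((Q ∨ ¬P) → ¬U))) → (Q ↔ P)) ∨ (¬(T → ¬R) ∨ P)))):
    (¬T ∨ (((Q ∨ (Q ↔ ((Q ∨ ¬P) → ¬U))) → (Q ↔ P)) ∨ (¬(T → ¬R) ∨ P))): β-rule — branch into ¬T  //  (((Q ∨ (Q ↔ ((Q ∨ ¬P) → ¬U))) → (Q ↔ P)) ∨ (¬(T → ¬R) ∨ P)).
      branch 2.1 (add ¬T):
        ○ open, literals {T=F}.
      branch 2.2 (add (((Q ∨ (Q ↔ ((Q ∨ ¬P) → ¬U))) → (Q ↔ P)) ∨ (¬(T → ¬R) ∨ P))):
        (((Q ∨ (Q ↔ ((Q ∨ ¬P) → ¬U))) → (Q ↔ P)) ∨ (¬(T → ¬R) ∨ P)): β-rule — branch into ((Q ∨ (Q ↔ ((Q ∨ ¬P) → ¬U))) → (Q ↔ P))  //  (¬(T → ¬R) ∨ P).
          branch 2.2.1 (add ((Q ∨ (Q ↔ ((Q ∨ ¬P) → ¬U))) → (Q ↔ P))):
            ((Q ∨ (Q ↔ ((Q ∨ ¬P) → ¬U))) → (Q ↔ P)): β-rule — branch into ¬(Q ∨ (Q ↔ ((Q ∨ ¬P) → ¬U)))  //  (Q ↔ P).
              branch 2.2.1.1 (add ¬(Q ∨ (Q ↔ ((Q ∨ ¬P) → ¬U)))):
                ¬(Q ∨ (Q ↔ ((Q ∨ ¬P) → ¬U))): α-rule — add ¬Q, ¬(Q ↔ ((Q ∨ ¬P) → ¬U)).
                ¬(Q ↔ ((Q ∨ ¬P) → ¬U)): β-rule — branch into Q, ¬((Q ∨ ¬P) → ¬U)  //  ¬Q, ((Q ∨ ¬P) → ¬U).
                  branch 2.2.1.1.1 (add Q, ¬((Q ∨ ¬P) → ¬U)):
                    × closes — contains both Q and ¬Q.
                  branch 2.2.1.1.2 (add ¬Q, ((Q ∨ ¬P) → ¬U)):
                    ((Q ∨ ¬P) → ¬U): β-rule — branch into ¬(Q ∨ ¬P)  //  ¬U.
                      branch 2.2.1.1.2.1 (add ¬(Q ∨ ¬P)):
                        ¬(Q ∨ ¬P): α-rule — add ¬Q, ¬¬P.
                        ○ open, literals {P=T, Q=F}.
                      branch 2.2.1.1.2.2 (add ¬U):
                        ○ open, literals {Q=F, U=F}.
              branch 2.2.1.2 (add (Q ↔ P)):
                (Q ↔ P): β-rule — branch into Q, P  //  ¬Q, ¬P.
                  branch 2.2.1.2.1 (add Q, P):
                    ○ open, literals {P=T, Q=T}.
                  branch 2.2.1.2.2 (add ¬Q, ¬P):
                    ○ open, literals {P=F, Q=F}.
          branch 2.2.2 (add (¬(T → ¬R) ∨ P)):
            (¬(T → ¬R) ∨ P): β-rule — branch into ¬(T → ¬R)  //  P.
              branch 2.2.2.1 (add ¬(T → ¬R)):
                ¬(T → ¬R): α-rule — add T, ¬¬R.
                ○ open, literals {R=T, T=T}.
              branch 2.2.2.2 (add P):
                ○ open, literals {P=T}.
1 branch closed, 8 open.
Each open branch fixes some atoms; the unmentioned ones are free. Counting distinct full assignments: branch {U=T} (P, Q, R, S, T) contributes 32 new; branch {T=F} (P, Q, R, S, U) contributes 16 new; branch {P=T, Q=F} (R, S, T, U) contributes 4 new; branch {Q=F, U=F} (P, R, S, T) contributes 4 new; branch {P=T, Q=T} (R, S, T, U) contributes 4 new; branch {P=F, Q=F} (R, S, T, U) contributes 0 new; branch {R=T, T=T} (P, Q, S, U) contributes 2 new; branch {P=T} (Q, R, S, T, U) contributes 0 new. Total: 62.

62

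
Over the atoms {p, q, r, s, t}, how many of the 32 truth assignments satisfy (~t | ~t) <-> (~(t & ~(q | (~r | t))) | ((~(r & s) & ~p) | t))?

16

Initial set: {T ((~t | ~t) <-> (~(t & ~(q | (~r | t))) | ((~(r & s) & ~p) | t)))}.
T ((~t | ~t) <-> (~(t & ~(q | (~r | t))) | ((~(r & s) & ~p) | t))): β-rule — branch into T (~t | ~t), T (~(t & ~(q | (~r | t))) | ((~(r & s) & ~p) | t))  //  F (~t | ~t), F (~(t & ~(q | (~r | t))) | ((~(r & s) & ~p) | t)).
  branch 1 (add T (~t | ~t), T (~(t & ~(q | (~r | t))) | ((~(r & s) & ~p) | t))):
    T (~t | ~t): β-rule — branch into T ~t  //  T ~t.
      branch 1.1 (add T ~t):
        T (~(t & ~(q | (~r | t))) | ((~(r & s) & ~p) | t)): β-rule — branch into T ~(t & ~(q | (~r | t)))  //  T ((~(r & s) & ~p) | t).
          branch 1.1.1 (add T ~(t & ~(q | (~r | t)))):
            T ~(t & ~(q | (~r | t))): β-rule — branch into F t  //  F ~(q | (~r | t)).
              branch 1.1.1.1 (add F t):
                ○ open, literals {t=0}.
              branch 1.1.1.2 (add F ~(q | (~r | t))):
                F ~(q | (~r | t)): β-rule — branch into T q  //  T (~r | t).
                  branch 1.1.1.2.1 (add T q):
                    ○ open, literals {q=1, t=0}.
                  branch 1.1.1.2.2 (add T (~r | t)):
                    T (~r | t): β-rule — branch into T ~r  //  T t.
                      branch 1.1.1.2.2.1 (add T ~r):
                        ○ open, literals {r=0, t=0}.
                      branch 1.1.1.2.2.2 (add T t):
                        × closes — contains both t and ~t.
          branch 1.1.2 (add T ((~(r & s) & ~p) | t)):
            T ((~(r & s) & ~p) | t): β-rule — branch into T (~(r & s) & ~p)  //  T t.
              branch 1.1.2.1 (add T (~(r & s) & ~p)):
                T (~(r & s) & ~p): α-rule — add T ~(r & s), T ~p.
                T ~(r & s): β-rule — branch into F r  //  F s.
                  branch 1.1.2.1.1 (add F r):
                    ○ open, literals {p=0, r=0, t=0}.
                  branch 1.1.2.1.2 (add F s):
                    ○ open, literals {p=0, s=0, t=0}.
              branch 1.1.2.2 (add T t):
                × closes — contains both t and ~t.
      branch 1.2 (add T ~t):
        T (~(t & ~(q | (~r | t))) | ((~(r & s) & ~p) | t)): β-rule — branch into T ~(t & ~(q | (~r | t)))  //  T ((~(r & s) & ~p) | t).
          branch 1.2.1 (add T ~(t & ~(q | (~r | t)))):
            T ~(t & ~(q | (~r | t))): β-rule — branch into F t  //  F ~(q | (~r | t)).
              branch 1.2.1.1 (add F t):
                ○ open, literals {t=0}.
              branch 1.2.1.2 (add F ~(q | (~r | t))):
                F ~(q | (~r | t)): β-rule — branch into T q  //  T (~r | t).
                  branch 1.2.1.2.1 (add T q):
                    ○ open, literals {q=1, t=0}.
                  branch 1.2.1.2.2 (add T (~r | t)):
                    T (~r | t): β-rule — branch into T ~r  //  T t.
                      branch 1.2.1.2.2.1 (add T ~r):
                        ○ open, literals {r=0, t=0}.
                      branch 1.2.1.2.2.2 (add T t):
                        × closes — contains both t and ~t.
          branch 1.2.2 (add T ((~(r & s) & ~p) | t)):
            T ((~(r & s) & ~p) | t): β-rule — branch into T (~(r & s) & ~p)  //  T t.
              branch 1.2.2.1 (add T (~(r & s) & ~p)):
                T (~(r & s) & ~p): α-rule — add T ~(r & s), T ~p.
                T ~(r & s): β-rule — branch into F r  //  F s.
                  branch 1.2.2.1.1 (add F r):
                    ○ open, literals {p=0, r=0, t=0}.
                  branch 1.2.2.1.2 (add F s):
                    ○ open, literals {p=0, s=0, t=0}.
              branch 1.2.2.2 (add T t):
                × closes — contains both t and ~t.
  branch 2 (add F (~t | ~t), F (~(t & ~(q | (~r | t))) | ((~(r & s) & ~p) | t))):
    F (~t | ~t): α-rule — add F ~t, F ~t.
    F (~(t & ~(q | (~r | t))) | ((~(r & s) & ~p) | t)): α-rule — add F ~(t & ~(q | (~r | t))), F ((~(r & s) & ~p) | t).
    F ~(t & ~(q | (~r | t))): α-rule — add T t, T ~(q | (~r | t)).
    F ((~(r & s) & ~p) | t): α-rule — add F (~(r & s) & ~p), F t.
    × closes — contains both t and ~t.
5 branches closed, 10 open.
Each open branch fixes some atoms; the unmentioned ones are free. Counting distinct full assignments: branch {t=0} (p, q, r, s) contributes 16 new; branch {q=1, t=0} (p, r, s) contributes 0 new; branch {r=0, t=0} (p, q, s) contributes 0 new; branch {p=0, r=0, t=0} (q, s) contributes 0 new; branch {p=0, s=0, t=0} (q, r) contributes 0 new; branch {t=0} (p, q, r, s) contributes 0 new; branch {q=1, t=0} (p, r, s) contributes 0 new; branch {r=0, t=0} (p, q, s) contributes 0 new; branch {p=0, r=0, t=0} (q, s) contributes 0 new; branch {p=0, s=0, t=0} (q, r) contributes 0 new. Total: 16.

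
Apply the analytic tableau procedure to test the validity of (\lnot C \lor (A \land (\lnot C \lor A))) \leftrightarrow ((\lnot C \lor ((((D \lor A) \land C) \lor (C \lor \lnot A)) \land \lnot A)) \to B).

Assume the negation and expand:
Initial set: {\lnot ((\lnot C \lor (A \land (\lnot C \lor A))) \leftrightarrow ((\lnot C \lor ((((D \lor A) \land C) \lor (C \lor \lnot A)) \land \lnot A)) \to B))}.
\lnot ((\lnot C \lor (A \land (\lnot C \lor A))) \leftrightarrow ((\lnot C \lor ((((D \lor A) \land C) \lor (C \lor \lnot A)) \land \lnot A)) \to B)): β-rule — branch into (\lnot C \lor (A \land (\lnot C \lor A))), \lnot ((\lnot C \lor ((((D \lor A) \land C) \lor (C \lor \lnot A)) \land \lnot A)) \to B)  //  \lnot (\lnot C \lor (A \land (\lnot C \lor A))), ((\lnot C \lor ((((D \lor A) \land C) \lor (C \lor \lnot A)) \land \lnot A)) \to B).
  branch 1 (add (\lnot C \lor (A \land (\lnot C \lor A))), \lnot ((\lnot C \lor ((((D \lor A) \land C) \lor (C \lor \lnot A)) \land \lnot A)) \to B)):
    \lnot ((\lnot C \lor ((((D \lor A) \land C) \lor (C \lor \lnot A)) \land \lnot A)) \to B): α-rule — add (\lnot C \lor ((((D \lor A) \land C) \lor (C \lor \lnot A)) \land \lnot A)), \lnot B.
    (\lnot C \lor (A \land (\lnot C \lor A))): β-rule — branch into \lnot C  //  (A \land (\lnot C \lor A)).
      branch 1.1 (add \lnot C):
        (\lnot C \lor ((((D \lor A) \land C) \lor (C \lor \lnot A)) \land \lnot A)): β-rule — branch into \lnot C  //  ((((D \lor A) \land C) \lor (C \lor \lnot A)) \land \lnot A).
          branch 1.1.1 (add \lnot C):
            ○ open, literals {B=0, C=0}.
          branch 1.1.2 (add ((((D \lor A) \land C) \lor (C \lor \lnot A)) \land \lnot A)):
            ((((D \lor A) \land C) \lor (C \lor \lnot A)) \land \lnot A): α-rule — add (((D \lor A) \land C) \lor (C \lor \lnot A)), \lnot A.
            (((D \lor A) \land C) \lor (C \lor \lnot A)): β-rule — branch into ((D \lor A) \land C)  //  (C \lor \lnot A).
              branch 1.1.2.1 (add ((D \lor A) \land C)):
                ((D \lor A) \land C): α-rule — add (D \lor A), C.
                × closes — contains both C and \lnot C.
              branch 1.1.2.2 (add (C \lor \lnot A)):
                (C \lor \lnot A): β-rule — branch into C  //  \lnot A.
                  branch 1.1.2.2.1 (add C):
                    × closes — contains both C and \lnot C.
                  branch 1.1.2.2.2 (add \lnot A):
                    ○ open, literals {A=0, B=0, C=0}.
      branch 1.2 (add (A \land (\lnot C \lor A))):
        (A \land (\lnot C \lor A)): α-rule — add A, (\lnot C \lor A).
        (\lnot C \lor ((((D \lor A) \land C) \lor (C \lor \lnot A)) \land \lnot A)): β-rule — branch into \lnot C  //  ((((D \lor A) \land C) \lor (C \lor \lnot A)) \land \lnot A).
          branch 1.2.1 (add \lnot C):
            (\lnot C \lor A): β-rule — branch into \lnot C  //  A.
              branch 1.2.1.1 (add \lnot C):
                ○ open, literals {A=1, B=0, C=0}.
              branch 1.2.1.2 (add A):
                ○ open, literals {A=1, B=0, C=0}.
          branch 1.2.2 (add ((((D \lor A) \land C) \lor (C \lor \lnot A)) \land \lnot A)):
            ((((D \lor A) \land C) \lor (C \lor \lnot A)) \land \lnot A): α-rule — add (((D \lor A) \land C) \lor (C \lor \lnot A)), \lnot A.
            × closes — contains both A and \lnot A.
  branch 2 (add \lnot (\lnot C \lor (A \land (\lnot C \lor A))), ((\lnot C \lor ((((D \lor A) \land C) \lor (C \lor \lnot A)) \land \lnot A)) \to B)):
    \lnot (\lnot C \lor (A \land (\lnot C \lor A))): α-rule — add \lnot \lnot C, \lnot (A \land (\lnot C \lor A)).
    ((\lnot C \lor ((((D \lor A) \land C) \lor (C \lor \lnot A)) \land \lnot A)) \to B): β-rule — branch into \lnot (\lnot C \lor ((((D \lor A) \land C) \lor (C \lor \lnot A)) \land \lnot A))  //  B.
      branch 2.1 (add \lnot (\lnot C \lor ((((D \lor A) \land C) \lor (C \lor \lnot A)) \land \lnot A))):
        \lnot (\lnot C \lor ((((D \lor A) \land C) \lor (C \lor \lnot A)) \land \lnot A)): α-rule — add \lnot \lnot C, \lnot ((((D \lor A) \land C) \lor (C \lor \lnot A)) \land \lnot A).
        \lnot (A \land (\lnot C \lor A)): β-rule — branch into \lnot A  //  \lnot (\lnot C \lor A).
          branch 2.1.1 (add \lnot A):
            \lnot ((((D \lor A) \land C) \lor (C \lor \lnot A)) \land \lnot A): β-rule — branch into \lnot (((D \lor A) \land C) \lor (C \lor \lnot A))  //  \lnot \lnot A.
              branch 2.1.1.1 (add \lnot (((D \lor A) \land C) \lor (C \lor \lnot A))):
                \lnot (((D \lor A) \land C) \lor (C \lor \lnot A)): α-rule — add \lnot ((D \lor A) \land C), \lnot (C \lor \lnot A).
                \lnot (C \lor \lnot A): α-rule — add \lnot C, \lnot \lnot A.
                × closes — contains both C and \lnot C.
              branch 2.1.1.2 (add \lnot \lnot A):
                × closes — contains both A and \lnot A.
          branch 2.1.2 (add \lnot (\lnot C \lor A)):
            \lnot (\lnot C \lor A): α-rule — add \lnot \lnot C, \lnot A.
            \lnot ((((D \lor A) \land C) \lor (C \lor \lnot A)) \land \lnot A): β-rule — branch into \lnot (((D \lor A) \land C) \lor (C \lor \lnot A))  //  \lnot \lnot A.
              branch 2.1.2.1 (add \lnot (((D \lor A) \land C) \lor (C \lor \lnot A))):
                \lnot (((D \lor A) \land C) \lor (C \lor \lnot A)): α-rule — add \lnot ((D \lor A) \land C), \lnot (C \lor \lnot A).
                \lnot (C \lor \lnot A): α-rule — add \lnot C, \lnot \lnot A.
                × closes — contains both C and \lnot C.
              branch 2.1.2.2 (add \lnot \lnot A):
                × closes — contains both A and \lnot A.
      branch 2.2 (add B):
        \lnot (A \land (\lnot C \lor A)): β-rule — branch into \lnot A  //  \lnot (\lnot C \lor A).
          branch 2.2.1 (add \lnot A):
            ○ open, literals {A=0, B=1, C=1}.
          branch 2.2.2 (add \lnot (\lnot C \lor A)):
            \lnot (\lnot C \lor A): α-rule — add \lnot \lnot C, \lnot A.
            ○ open, literals {A=0, B=1, C=1}.
7 branches closed, 6 open.
An open branch gives a countermodel: B=0, C=0 (unmentioned atoms arbitrary); under it the original formula is false.

Not valid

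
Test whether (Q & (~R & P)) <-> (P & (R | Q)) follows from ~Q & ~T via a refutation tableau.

Initial set: {T (~Q & ~T); F ((Q & (~R & P)) <-> (P & (R | Q)))}.
T (~Q & ~T): α-rule — add T ~Q, T ~T.
F ((Q & (~R & P)) <-> (P & (R | Q))): β-rule — branch into T (Q & (~R & P)), F (P & (R | Q))  //  F (Q & (~R & P)), T (P & (R | Q)).
  branch 1 (add T (Q & (~R & P)), F (P & (R | Q))):
    T (Q & (~R & P)): α-rule — add T Q, T (~R & P).
    × closes — contains both Q and ~Q.
  branch 2 (add F (Q & (~R & P)), T (P & (R | Q))):
    T (P & (R | Q)): α-rule — add T P, T (R | Q).
    F (Q & (~R & P)): β-rule — branch into F Q  //  F (~R & P).
      branch 2.1 (add F Q):
        T (R | Q): β-rule — branch into T R  //  T Q.
          branch 2.1.1 (add T R):
            ○ open, literals {P=true, Q=false, R=true, T=false}.
          branch 2.1.2 (add T Q):
            × closes — contains both Q and ~Q.
      branch 2.2 (add F (~R & P)):
        T (R | Q): β-rule — branch into T R  //  T Q.
          branch 2.2.1 (add T R):
            F (~R & P): β-rule — branch into F ~R  //  F P.
              branch 2.2.1.1 (add F ~R):
                ○ open, literals {P=true, Q=false, R=true, T=false}.
              branch 2.2.1.2 (add F P):
                × closes — contains both P and ~P.
          branch 2.2.2 (add T Q):
            × closes — contains both Q and ~Q.
4 branches closed, 2 open.
An open branch gives a countermodel: P=true, Q=false, R=true, T=false (unmentioned atoms arbitrary); the premises hold there but the conclusion fails.

No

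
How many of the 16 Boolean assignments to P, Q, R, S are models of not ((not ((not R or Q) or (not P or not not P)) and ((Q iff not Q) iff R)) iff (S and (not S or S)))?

8

Initial set: {not ((not ((not R or Q) or (not P or not not P)) and ((Q iff not Q) iff R)) iff (S and (not S or S)))}.
not ((not ((not R or Q) or (not P or not not P)) and ((Q iff not Q) iff R)) iff (S and (not S or S))): β-rule — branch into (not ((not R or Q) or (not P or not not P)) and ((Q iff not Q) iff R)), not (S and (not S or S))  //  not (not ((not R or Q) or (not P or not not P)) and ((Q iff not Q) iff R)), (S and (not S or S)).
  branch 1 (add (not ((not R or Q) or (not P or not not P)) and ((Q iff not Q) iff R)), not (S and (not S or S))):
    (not ((not R or Q) or (not P or not not P)) and ((Q iff not Q) iff R)): α-rule — add not ((not R or Q) or (not P or not not P)), ((Q iff not Q) iff R).
    not ((not R or Q) or (not P or not not P)): α-rule — add not (not R or Q), not (not P or not not P).
    not (not R or Q): α-rule — add not not R, not Q.
    not (not P or not not P): α-rule — add not not P, not not not P.
    not not not P: drop double negation, giving not P.
    × closes — contains both P and not P.
  branch 2 (add not (not ((not R or Q) or (not P or not not P)) and ((Q iff not Q) iff R)), (S and (not S or S))):
    (S and (not S or S)): α-rule — add S, (not S or S).
    not (not ((not R or Q) or (not P or not not P)) and ((Q iff not Q) iff R)): β-rule — branch into not not ((not R or Q) or (not P or not not P))  //  not ((Q iff not Q) iff R).
      branch 2.1 (add not not ((not R or Q) or (not P or not not P))):
        (not S or S): β-rule — branch into not S  //  S.
          branch 2.1.1 (add not S):
            × closes — contains both S and not S.
          branch 2.1.2 (add S):
            not not ((not R or Q) or (not P or not not P)): β-rule — branch into (not R or Q)  //  (not P or not not P).
              branch 2.1.2.1 (add (not R or Q)):
                (not R or Q): β-rule — branch into not R  //  Q.
                  branch 2.1.2.1.1 (add not R):
                    ○ open, literals {R=F, S=T}.
                  branch 2.1.2.1.2 (add Q):
                    ○ open, literals {Q=T, S=T}.
              branch 2.1.2.2 (add (not P or not not P)):
                (not P or not not P): β-rule — branch into not P  //  not not P.
                  branch 2.1.2.2.1 (add not P):
                    ○ open, literals {P=F, S=T}.
                  branch 2.1.2.2.2 (add not not P):
                    not not P: drop double negation, giving P.
                    ○ open, literals {P=T, S=T}.
      branch 2.2 (add not ((Q iff not Q) iff R)):
        (not S or S): β-rule — branch into not S  //  S.
          branch 2.2.1 (add not S):
            × closes — contains both S and not S.
          branch 2.2.2 (add S):
            not ((Q iff not Q) iff R): β-rule — branch into (Q iff not Q), not R  //  not (Q iff not Q), R.
              branch 2.2.2.1 (add (Q iff not Q), not R):
                (Q iff not Q): β-rule — branch into Q, not Q  //  not Q, not not Q.
                  branch 2.2.2.1.1 (add Q, not Q):
                    × closes — contains both Q and not Q.
                  branch 2.2.2.1.2 (add not Q, not not Q):
                    × closes — contains both Q and not Q.
              branch 2.2.2.2 (add not (Q iff not Q), R):
                not (Q iff not Q): β-rule — branch into Q, not not Q  //  not Q, not Q.
                  branch 2.2.2.2.1 (add Q, not not Q):
                    ○ open, literals {Q=T, R=T, S=T}.
                  branch 2.2.2.2.2 (add not Q, not Q):
                    ○ open, literals {Q=F, R=T, S=T}.
5 branches closed, 6 open.
Each open branch fixes some atoms; the unmentioned ones are free. Counting distinct full assignments: branch {R=F, S=T} (P, Q) contributes 4 new; branch {Q=T, S=T} (P, R) contributes 2 new; branch {P=F, S=T} (Q, R) contributes 1 new; branch {P=T, S=T} (Q, R) contributes 1 new; branch {Q=T, R=T, S=T} (P) contributes 0 new; branch {Q=F, R=T, S=T} (P) contributes 0 new. Total: 8.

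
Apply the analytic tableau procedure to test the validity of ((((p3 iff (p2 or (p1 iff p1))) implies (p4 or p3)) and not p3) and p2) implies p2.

Assume the negation and expand:
Initial set: {F (((((p3 iff (p2 or (p1 iff p1))) implies (p4 or p3)) and not p3) and p2) implies p2)}.
F (((((p3 iff (p2 or (p1 iff p1))) implies (p4 or p3)) and not p3) and p2) implies p2): α-rule — add T ((((p3 iff (p2 or (p1 iff p1))) implies (p4 or p3)) and not p3) and p2), F p2.
T ((((p3 iff (p2 or (p1 iff p1))) implies (p4 or p3)) and not p3) and p2): α-rule — add T (((p3 iff (p2 or (p1 iff p1))) implies (p4 or p3)) and not p3), T p2.
× closes — contains both p2 and not p2.
All 1 branch closes.
Every branch closed, so the negation is unsatisfiable and the formula is valid.

Valid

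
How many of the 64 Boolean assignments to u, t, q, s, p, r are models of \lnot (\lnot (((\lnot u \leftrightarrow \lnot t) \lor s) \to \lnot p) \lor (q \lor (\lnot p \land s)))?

12

Initial set: {\lnot (\lnot (((\lnot u \leftrightarrow \lnot t) \lor s) \to \lnot p) \lor (q \lor (\lnot p \land s)))}.
\lnot (\lnot (((\lnot u \leftrightarrow \lnot t) \lor s) \to \lnot p) \lor (q \lor (\lnot p \land s))): α-rule — add \lnot \lnot (((\lnot u \leftrightarrow \lnot t) \lor s) \to \lnot p), \lnot (q \lor (\lnot p \land s)).
\lnot (q \lor (\lnot p \land s)): α-rule — add \lnot q, \lnot (\lnot p \land s).
\lnot \lnot (((\lnot u \leftrightarrow \lnot t) \lor s) \to \lnot p): β-rule — branch into \lnot ((\lnot u \leftrightarrow \lnot t) \lor s)  //  \lnot p.
  branch 1 (add \lnot ((\lnot u \leftrightarrow \lnot t) \lor s)):
    \lnot ((\lnot u \leftrightarrow \lnot t) \lor s): α-rule — add \lnot (\lnot u \leftrightarrow \lnot t), \lnot s.
    \lnot (\lnot p \land s): β-rule — branch into \lnot \lnot p  //  \lnot s.
      branch 1.1 (add \lnot \lnot p):
        \lnot (\lnot u \leftrightarrow \lnot t): β-rule — branch into \lnot u, \lnot \lnot t  //  \lnot \lnot u, \lnot t.
          branch 1.1.1 (add \lnot u, \lnot \lnot t):
            ○ open, literals {p=1, q=0, s=0, t=1, u=0}.
          branch 1.1.2 (add \lnot \lnot u, \lnot t):
            ○ open, literals {p=1, q=0, s=0, t=0, u=1}.
      branch 1.2 (add \lnot s):
        \lnot (\lnot u \leftrightarrow \lnot t): β-rule — branch into \lnot u, \lnot \lnot t  //  \lnot \lnot u, \lnot t.
          branch 1.2.1 (add \lnot u, \lnot \lnot t):
            ○ open, literals {q=0, s=0, t=1, u=0}.
          branch 1.2.2 (add \lnot \lnot u, \lnot t):
            ○ open, literals {q=0, s=0, t=0, u=1}.
  branch 2 (add \lnot p):
    \lnot (\lnot p \land s): β-rule — branch into \lnot \lnot p  //  \lnot s.
      branch 2.1 (add \lnot \lnot p):
        × closes — contains both p and \lnot p.
      branch 2.2 (add \lnot s):
        ○ open, literals {p=0, q=0, s=0}.
1 branch closed, 5 open.
Each open branch fixes some atoms; the unmentioned ones are free. Counting distinct full assignments: branch {p=1, q=0, s=0, t=1, u=0} (r) contributes 2 new; branch {p=1, q=0, s=0, t=0, u=1} (r) contributes 2 new; branch {q=0, s=0, t=1, u=0} (p, r) contributes 2 new; branch {q=0, s=0, t=0, u=1} (p, r) contributes 2 new; branch {p=0, q=0, s=0} (u, t, r) contributes 4 new. Total: 12.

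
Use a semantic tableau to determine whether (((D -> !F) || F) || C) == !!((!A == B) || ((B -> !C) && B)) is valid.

Not valid

Assume the negation and expand:
Initial set: {F ((((D -> !F) || F) || C) == !!((!A == B) || ((B -> !C) && B)))}.
F ((((D -> !F) || F) || C) == !!((!A == B) || ((B -> !C) && B))): β-rule — branch into T (((D -> !F) || F) || C), F !!((!A == B) || ((B -> !C) && B))  //  F (((D -> !F) || F) || C), T !!((!A == B) || ((B -> !C) && B)).
  branch 1 (add T (((D -> !F) || F) || C), F !!((!A == B) || ((B -> !C) && B))):
    F !!((!A == B) || ((B -> !C) && B)): drop double negation, giving F ((!A == B) || ((B -> !C) && B)).
    F ((!A == B) || ((B -> !C) && B)): α-rule — add F (!A == B), F ((B -> !C) && B).
    T (((D -> !F) || F) || C): β-rule — branch into T ((D -> !F) || F)  //  T C.
      branch 1.1 (add T ((D -> !F) || F)):
        F (!A == B): β-rule — branch into T !A, F B  //  F !A, T B.
          branch 1.1.1 (add T !A, F B):
            F ((B -> !C) && B): β-rule — branch into F (B -> !C)  //  F B.
              branch 1.1.1.1 (add F (B -> !C)):
                F (B -> !C): α-rule — add T B, F !C.
                × closes — contains both B and !B.
              branch 1.1.1.2 (add F B):
                T ((D -> !F) || F): β-rule — branch into T (D -> !F)  //  T F.
                  branch 1.1.1.2.1 (add T (D -> !F)):
                    T (D -> !F): β-rule — branch into F D  //  T !F.
                      branch 1.1.1.2.1.1 (add F D):
                        ○ open, literals {A=0, B=0, D=0}.
                      branch 1.1.1.2.1.2 (add T !F):
                        ○ open, literals {A=0, B=0, F=0}.
                  branch 1.1.1.2.2 (add T F):
                    ○ open, literals {A=0, B=0, F=1}.
          branch 1.1.2 (add F !A, T B):
            F ((B -> !C) && B): β-rule — branch into F (B -> !C)  //  F B.
              branch 1.1.2.1 (add F (B -> !C)):
                F (B -> !C): α-rule — add T B, F !C.
                T ((D -> !F) || F): β-rule — branch into T (D -> !F)  //  T F.
                  branch 1.1.2.1.1 (add T (D -> !F)):
                    T (D -> !F): β-rule — branch into F D  //  T !F.
                      branch 1.1.2.1.1.1 (add F D):
                        ○ open, literals {A=1, B=1, C=1, D=0}.
                      branch 1.1.2.1.1.2 (add T !F):
                        ○ open, literals {A=1, B=1, C=1, F=0}.
                  branch 1.1.2.1.2 (add T F):
                    ○ open, literals {A=1, B=1, C=1, F=1}.
              branch 1.1.2.2 (add F B):
                × closes — contains both B and !B.
      branch 1.2 (add T C):
        F (!A == B): β-rule — branch into T !A, F B  //  F !A, T B.
          branch 1.2.1 (add T !A, F B):
            F ((B -> !C) && B): β-rule — branch into F (B -> !C)  //  F B.
              branch 1.2.1.1 (add F (B -> !C)):
                F (B -> !C): α-rule — add T B, F !C.
                × closes — contains both B and !B.
              branch 1.2.1.2 (add F B):
                ○ open, literals {A=0, B=0, C=1}.
          branch 1.2.2 (add F !A, T B):
            F ((B -> !C) && B): β-rule — branch into F (B -> !C)  //  F B.
              branch 1.2.2.1 (add F (B -> !C)):
                F (B -> !C): α-rule — add T B, F !C.
                ○ open, literals {A=1, B=1, C=1}.
              branch 1.2.2.2 (add F B):
                × closes — contains both B and !B.
  branch 2 (add F (((D -> !F) || F) || C), T !!((!A == B) || ((B -> !C) && B))):
    F (((D -> !F) || F) || C): α-rule — add F ((D -> !F) || F), F C.
    T !!((!A == B) || ((B -> !C) && B)): drop double negation, giving T ((!A == B) || ((B -> !C) && B)).
    F ((D -> !F) || F): α-rule — add F (D -> !F), F F.
    F (D -> !F): α-rule — add T D, F !F.
    × closes — contains both F and !F.
5 branches closed, 8 open.
An open branch gives a countermodel: A=0, B=0, D=0 (unmentioned atoms arbitrary); under it the original formula is false.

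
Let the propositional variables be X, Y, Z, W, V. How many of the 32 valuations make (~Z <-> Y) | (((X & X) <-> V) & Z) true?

Initial set: {T ((~Z <-> Y) | (((X & X) <-> V) & Z))}.
T ((~Z <-> Y) | (((X & X) <-> V) & Z)): β-rule — branch into T (~Z <-> Y)  //  T (((X & X) <-> V) & Z).
  branch 1 (add T (~Z <-> Y)):
    T (~Z <-> Y): β-rule — branch into T ~Z, T Y  //  F ~Z, F Y.
      branch 1.1 (add T ~Z, T Y):
        ○ open, literals {Y=true, Z=false}.
      branch 1.2 (add F ~Z, F Y):
        ○ open, literals {Y=false, Z=true}.
  branch 2 (add T (((X & X) <-> V) & Z)):
    T (((X & X) <-> V) & Z): α-rule — add T ((X & X) <-> V), T Z.
    T ((X & X) <-> V): β-rule — branch into T (X & X), T V  //  F (X & X), F V.
      branch 2.1 (add T (X & X), T V):
        T (X & X): α-rule — add T X, T X.
        ○ open, literals {V=true, X=true, Z=true}.
      branch 2.2 (add F (X & X), F V):
        F (X & X): β-rule — branch into F X  //  F X.
          branch 2.2.1 (add F X):
            ○ open, literals {V=false, X=false, Z=true}.
          branch 2.2.2 (add F X):
            ○ open, literals {V=false, X=false, Z=true}.
0 branches closed, 5 open.
Each open branch fixes some atoms; the unmentioned ones are free. Counting distinct full assignments: branch {Y=true, Z=false} (X, W, V) contributes 8 new; branch {Y=false, Z=true} (X, W, V) contributes 8 new; branch {V=true, X=true, Z=true} (Y, W) contributes 2 new; branch {V=false, X=false, Z=true} (Y, W) contributes 2 new; branch {V=false, X=false, Z=true} (Y, W) contributes 0 new. Total: 20.

20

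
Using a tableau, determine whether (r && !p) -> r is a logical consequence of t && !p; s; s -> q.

Yes

Initial set: {(t && !p); s; (s -> q); !((r && !p) -> r)}.
(t && !p): α-rule — add t, !p.
!((r && !p) -> r): α-rule — add (r && !p), !r.
(r && !p): α-rule — add r, !p.
× closes — contains both r and !r.
All 1 branch closes.
Every branch closed, so the premises entail the conclusion.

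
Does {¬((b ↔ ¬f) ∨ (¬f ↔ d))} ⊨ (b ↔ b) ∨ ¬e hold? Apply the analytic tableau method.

Yes

Initial set: {¬((b ↔ ¬f) ∨ (¬f ↔ d)); ¬((b ↔ b) ∨ ¬e)}.
¬((b ↔ ¬f) ∨ (¬f ↔ d)): α-rule — add ¬(b ↔ ¬f), ¬(¬f ↔ d).
¬((b ↔ b) ∨ ¬e): α-rule — add ¬(b ↔ b), ¬¬e.
¬(b ↔ ¬f): β-rule — branch into b, ¬¬f  //  ¬b, ¬f.
  branch 1 (add b, ¬¬f):
    ¬(¬f ↔ d): β-rule — branch into ¬f, ¬d  //  ¬¬f, d.
      branch 1.1 (add ¬f, ¬d):
        × closes — contains both f and ¬f.
      branch 1.2 (add ¬¬f, d):
        ¬(b ↔ b): β-rule — branch into b, ¬b  //  ¬b, b.
          branch 1.2.1 (add b, ¬b):
            × closes — contains both b and ¬b.
          branch 1.2.2 (add ¬b, b):
            × closes — contains both b and ¬b.
  branch 2 (add ¬b, ¬f):
    ¬(¬f ↔ d): β-rule — branch into ¬f, ¬d  //  ¬¬f, d.
      branch 2.1 (add ¬f, ¬d):
        ¬(b ↔ b): β-rule — branch into b, ¬b  //  ¬b, b.
          branch 2.1.1 (add b, ¬b):
            × closes — contains both b and ¬b.
          branch 2.1.2 (add ¬b, b):
            × closes — contains both b and ¬b.
      branch 2.2 (add ¬¬f, d):
        × closes — contains both f and ¬f.
All 6 branches close.
Every branch closed, so the premises entail the conclusion.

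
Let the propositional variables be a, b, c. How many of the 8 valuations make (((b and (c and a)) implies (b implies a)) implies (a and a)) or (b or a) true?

Initial set: {((((b and (c and a)) implies (b implies a)) implies (a and a)) or (b or a))}.
((((b and (c and a)) implies (b implies a)) implies (a and a)) or (b or a)): β-rule — branch into (((b and (c and a)) implies (b implies a)) implies (a and a))  //  (b or a).
  branch 1 (add (((b and (c and a)) implies (b implies a)) implies (a and a))):
    (((b and (c and a)) implies (b implies a)) implies (a and a)): β-rule — branch into not ((b and (c and a)) implies (b implies a))  //  (a and a).
      branch 1.1 (add not ((b and (c and a)) implies (b implies a))):
        not ((b and (c and a)) implies (b implies a)): α-rule — add (b and (c and a)), not (b implies a).
        (b and (c and a)): α-rule — add b, (c and a).
        not (b implies a): α-rule — add b, not a.
        (c and a): α-rule — add c, a.
        × closes — contains both a and not a.
      branch 1.2 (add (a and a)):
        (a and a): α-rule — add a, a.
        ○ open, literals {a=true}.
  branch 2 (add (b or a)):
    (b or a): β-rule — branch into b  //  a.
      branch 2.1 (add b):
        ○ open, literals {b=true}.
      branch 2.2 (add a):
        ○ open, literals {a=true}.
1 branch closed, 3 open.
Each open branch fixes some atoms; the unmentioned ones are free. Counting distinct full assignments: branch {a=true} (b, c) contributes 4 new; branch {b=true} (a, c) contributes 2 new; branch {a=true} (b, c) contributes 0 new. Total: 6.

6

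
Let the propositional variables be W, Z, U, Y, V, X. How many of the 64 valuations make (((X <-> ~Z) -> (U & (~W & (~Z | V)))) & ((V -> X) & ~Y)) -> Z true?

58

Initial set: {((((X <-> ~Z) -> (U & (~W & (~Z | V)))) & ((V -> X) & ~Y)) -> Z)}.
((((X <-> ~Z) -> (U & (~W & (~Z | V)))) & ((V -> X) & ~Y)) -> Z): β-rule — branch into ~(((X <-> ~Z) -> (U & (~W & (~Z | V)))) & ((V -> X) & ~Y))  //  Z.
  branch 1 (add ~(((X <-> ~Z) -> (U & (~W & (~Z | V)))) & ((V -> X) & ~Y))):
    ~(((X <-> ~Z) -> (U & (~W & (~Z | V)))) & ((V -> X) & ~Y)): β-rule — branch into ~((X <-> ~Z) -> (U & (~W & (~Z | V))))  //  ~((V -> X) & ~Y).
      branch 1.1 (add ~((X <-> ~Z) -> (U & (~W & (~Z | V))))):
        ~((X <-> ~Z) -> (U & (~W & (~Z | V)))): α-rule — add (X <-> ~Z), ~(U & (~W & (~Z | V))).
        (X <-> ~Z): β-rule — branch into X, ~Z  //  ~X, ~~Z.
          branch 1.1.1 (add X, ~Z):
            ~(U & (~W & (~Z | V))): β-rule — branch into ~U  //  ~(~W & (~Z | V)).
              branch 1.1.1.1 (add ~U):
                ○ open, literals {U=F, X=T, Z=F}.
              branch 1.1.1.2 (add ~(~W & (~Z | V))):
                ~(~W & (~Z | V)): β-rule — branch into ~~W  //  ~(~Z | V).
                  branch 1.1.1.2.1 (add ~~W):
                    ○ open, literals {W=T, X=T, Z=F}.
                  branch 1.1.1.2.2 (add ~(~Z | V)):
                    ~(~Z | V): α-rule — add ~~Z, ~V.
                    × closes — contains both Z and ~Z.
          branch 1.1.2 (add ~X, ~~Z):
            ~(U & (~W & (~Z | V))): β-rule — branch into ~U  //  ~(~W & (~Z | V)).
              branch 1.1.2.1 (add ~U):
                ○ open, literals {U=F, X=F, Z=T}.
              branch 1.1.2.2 (add ~(~W & (~Z | V))):
                ~(~W & (~Z | V)): β-rule — branch into ~~W  //  ~(~Z | V).
                  branch 1.1.2.2.1 (add ~~W):
                    ○ open, literals {W=T, X=F, Z=T}.
                  branch 1.1.2.2.2 (add ~(~Z | V)):
                    ~(~Z | V): α-rule — add ~~Z, ~V.
                    ○ open, literals {V=F, X=F, Z=T}.
      branch 1.2 (add ~((V -> X) & ~Y)):
        ~((V -> X) & ~Y): β-rule — branch into ~(V -> X)  //  ~~Y.
          branch 1.2.1 (add ~(V -> X)):
            ~(V -> X): α-rule — add V, ~X.
            ○ open, literals {V=T, X=F}.
          branch 1.2.2 (add ~~Y):
            ○ open, literals {Y=T}.
  branch 2 (add Z):
    ○ open, literals {Z=T}.
1 branch closed, 8 open.
Each open branch fixes some atoms; the unmentioned ones are free. Counting distinct full assignments: branch {U=F, X=T, Z=F} (W, Y, V) contributes 8 new; branch {W=T, X=T, Z=F} (U, Y, V) contributes 4 new; branch {U=F, X=F, Z=T} (W, Y, V) contributes 8 new; branch {W=T, X=F, Z=T} (U, Y, V) contributes 4 new; branch {V=F, X=F, Z=T} (W, U, Y) contributes 2 new; branch {V=T, X=F} (W, Z, U, Y) contributes 10 new; branch {Y=T} (W, Z, U, V, X) contributes 14 new; branch {Z=T} (W, U, Y, V, X) contributes 8 new. Total: 58.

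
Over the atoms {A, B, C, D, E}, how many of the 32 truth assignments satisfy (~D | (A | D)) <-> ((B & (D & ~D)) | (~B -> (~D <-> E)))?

24

Initial set: {((~D | (A | D)) <-> ((B & (D & ~D)) | (~B -> (~D <-> E))))}.
((~D | (A | D)) <-> ((B & (D & ~D)) | (~B -> (~D <-> E)))): β-rule — branch into (~D | (A | D)), ((B & (D & ~D)) | (~B -> (~D <-> E)))  //  ~(~D | (A | D)), ~((B & (D & ~D)) | (~B -> (~D <-> E))).
  branch 1 (add (~D | (A | D)), ((B & (D & ~D)) | (~B -> (~D <-> E)))):
    (~D | (A | D)): β-rule — branch into ~D  //  (A | D).
      branch 1.1 (add ~D):
        ((B & (D & ~D)) | (~B -> (~D <-> E))): β-rule — branch into (B & (D & ~D))  //  (~B -> (~D <-> E)).
          branch 1.1.1 (add (B & (D & ~D))):
            (B & (D & ~D)): α-rule — add B, (D & ~D).
            (D & ~D): α-rule — add D, ~D.
            × closes — contains both D and ~D.
          branch 1.1.2 (add (~B -> (~D <-> E))):
            (~B -> (~D <-> E)): β-rule — branch into ~~B  //  (~D <-> E).
              branch 1.1.2.1 (add ~~B):
                ○ open, literals {B=1, D=0}.
              branch 1.1.2.2 (add (~D <-> E)):
                (~D <-> E): β-rule — branch into ~D, E  //  ~~D, ~E.
                  branch 1.1.2.2.1 (add ~D, E):
                    ○ open, literals {D=0, E=1}.
                  branch 1.1.2.2.2 (add ~~D, ~E):
                    × closes — contains both D and ~D.
      branch 1.2 (add (A | D)):
        ((B & (D & ~D)) | (~B -> (~D <-> E))): β-rule — branch into (B & (D & ~D))  //  (~B -> (~D <-> E)).
          branch 1.2.1 (add (B & (D & ~D))):
            (B & (D & ~D)): α-rule — add B, (D & ~D).
            (D & ~D): α-rule — add D, ~D.
            × closes — contains both D and ~D.
          branch 1.2.2 (add (~B -> (~D <-> E))):
            (A | D): β-rule — branch into A  //  D.
              branch 1.2.2.1 (add A):
                (~B -> (~D <-> E)): β-rule — branch into ~~B  //  (~D <-> E).
                  branch 1.2.2.1.1 (add ~~B):
                    ○ open, literals {A=1, B=1}.
                  branch 1.2.2.1.2 (add (~D <-> E)):
                    (~D <-> E): β-rule — branch into ~D, E  //  ~~D, ~E.
                      branch 1.2.2.1.2.1 (add ~D, E):
                        ○ open, literals {A=1, D=0, E=1}.
                      branch 1.2.2.1.2.2 (add ~~D, ~E):
                        ○ open, literals {A=1, D=1, E=0}.
              branch 1.2.2.2 (add D):
                (~B -> (~D <-> E)): β-rule — branch into ~~B  //  (~D <-> E).
                  branch 1.2.2.2.1 (add ~~B):
                    ○ open, literals {B=1, D=1}.
                  branch 1.2.2.2.2 (add (~D <-> E)):
                    (~D <-> E): β-rule — branch into ~D, E  //  ~~D, ~E.
                      branch 1.2.2.2.2.1 (add ~D, E):
                        × closes — contains both D and ~D.
                      branch 1.2.2.2.2.2 (add ~~D, ~E):
                        ○ open, literals {D=1, E=0}.
  branch 2 (add ~(~D | (A | D)), ~((B & (D & ~D)) | (~B -> (~D <-> E)))):
    ~(~D | (A | D)): α-rule — add ~~D, ~(A | D).
    ~((B & (D & ~D)) | (~B -> (~D <-> E))): α-rule — add ~(B & (D & ~D)), ~(~B -> (~D <-> E)).
    ~(A | D): α-rule — add ~A, ~D.
    × closes — contains both D and ~D.
5 branches closed, 7 open.
Each open branch fixes some atoms; the unmentioned ones are free. Counting distinct full assignments: branch {B=1, D=0} (A, C, E) contributes 8 new; branch {D=0, E=1} (A, B, C) contributes 4 new; branch {A=1, B=1} (C, D, E) contributes 4 new; branch {A=1, D=0, E=1} (B, C) contributes 0 new; branch {A=1, D=1, E=0} (B, C) contributes 2 new; branch {B=1, D=1} (A, C, E) contributes 4 new; branch {D=1, E=0} (A, B, C) contributes 2 new. Total: 24.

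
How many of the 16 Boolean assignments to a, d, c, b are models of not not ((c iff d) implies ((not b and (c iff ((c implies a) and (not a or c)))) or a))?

Initial set: {not not ((c iff d) implies ((not b and (c iff ((c implies a) and (not a or c)))) or a))}.
not not ((c iff d) implies ((not b and (c iff ((c implies a) and (not a or c)))) or a)): drop double negation, giving ((c iff d) implies ((not b and (c iff ((c implies a) and (not a or c)))) or a)).
((c iff d) implies ((not b and (c iff ((c implies a) and (not a or c)))) or a)): β-rule — branch into not (c iff d)  //  ((not b and (c iff ((c implies a) and (not a or c)))) or a).
  branch 1 (add not (c iff d)):
    not (c iff d): β-rule — branch into c, not d  //  not c, d.
      branch 1.1 (add c, not d):
        ○ open, literals {c=true, d=false}.
      branch 1.2 (add not c, d):
        ○ open, literals {c=false, d=true}.
  branch 2 (add ((not b and (c iff ((c implies a) and (not a or c)))) or a)):
    ((not b and (c iff ((c implies a) and (not a or c)))) or a): β-rule — branch into (not b and (c iff ((c implies a) and (not a or c))))  //  a.
      branch 2.1 (add (not b and (c iff ((c implies a) and (not a or c))))):
        (not b and (c iff ((c implies a) and (not a or c)))): α-rule — add not b, (c iff ((c implies a) and (not a or c))).
        (c iff ((c implies a) and (not a or c))): β-rule — branch into c, ((c implies a) and (not a or c))  //  not c, not ((c implies a) and (not a or c)).
          branch 2.1.1 (add c, ((c implies a) and (not a or c))):
            ((c implies a) and (not a or c)): α-rule — add (c implies a), (not a or c).
            (c implies a): β-rule — branch into not c  //  a.
              branch 2.1.1.1 (add not c):
                × closes — contains both c and not c.
              branch 2.1.1.2 (add a):
                (not a or c): β-rule — branch into not a  //  c.
                  branch 2.1.1.2.1 (add not a):
                    × closes — contains both a and not a.
                  branch 2.1.1.2.2 (add c):
                    ○ open, literals {a=true, b=false, c=true}.
          branch 2.1.2 (add not c, not ((c implies a) and (not a or c))):
            not ((c implies a) and (not a or c)): β-rule — branch into not (c implies a)  //  not (not a or c).
              branch 2.1.2.1 (add not (c implies a)):
                not (c implies a): α-rule — add c, not a.
                × closes — contains both c and not c.
              branch 2.1.2.2 (add not (not a or c)):
                not (not a or c): α-rule — add not not a, not c.
                ○ open, literals {a=true, b=false, c=false}.
      branch 2.2 (add a):
        ○ open, literals {a=true}.
3 branches closed, 5 open.
Each open branch fixes some atoms; the unmentioned ones are free. Counting distinct full assignments: branch {c=true, d=false} (a, b) contributes 4 new; branch {c=false, d=true} (a, b) contributes 4 new; branch {a=true, b=false, c=true} (d) contributes 1 new; branch {a=true, b=false, c=false} (d) contributes 1 new; branch {a=true} (d, c, b) contributes 2 new. Total: 12.

12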